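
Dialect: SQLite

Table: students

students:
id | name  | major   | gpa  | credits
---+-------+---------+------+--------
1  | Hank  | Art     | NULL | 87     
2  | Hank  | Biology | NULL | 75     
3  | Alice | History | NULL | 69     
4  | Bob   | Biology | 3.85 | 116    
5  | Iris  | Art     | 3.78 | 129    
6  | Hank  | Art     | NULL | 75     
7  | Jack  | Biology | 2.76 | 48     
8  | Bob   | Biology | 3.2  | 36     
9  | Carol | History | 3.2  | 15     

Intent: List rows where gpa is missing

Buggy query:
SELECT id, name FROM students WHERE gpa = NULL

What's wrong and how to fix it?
Bug: Comparing to NULL with '=' never matches; NULL = NULL is unknown, not true

Fix: Use IS NULL to test for NULL

Corrected query:
SELECT id, name FROM students WHERE gpa IS NULL

Result:
id | name 
---+------
1  | Hank 
2  | Hank 
3  | Alice
6  | Hank 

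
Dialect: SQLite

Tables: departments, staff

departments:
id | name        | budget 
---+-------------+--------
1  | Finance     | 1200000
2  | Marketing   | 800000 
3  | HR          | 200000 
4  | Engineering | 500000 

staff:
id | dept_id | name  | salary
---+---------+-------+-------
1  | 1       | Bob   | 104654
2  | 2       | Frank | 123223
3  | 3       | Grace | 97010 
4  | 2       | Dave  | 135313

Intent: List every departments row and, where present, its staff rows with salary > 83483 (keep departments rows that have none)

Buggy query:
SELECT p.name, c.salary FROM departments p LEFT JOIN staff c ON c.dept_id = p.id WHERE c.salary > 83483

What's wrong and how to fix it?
Bug: A WHERE condition on the right-hand table after LEFT JOIN drops unmatched parents

Fix: Move the right-table condition into the ON clause so unmatched parents are kept

Corrected query:
SELECT p.name, c.salary FROM departments p LEFT JOIN staff c ON c.dept_id = p.id AND c.salary > 83483

Result:
name        | salary
------------+-------
Finance     | 104654
Marketing   | 123223
Marketing   | 135313
HR          | 97010 
Engineering | NULL  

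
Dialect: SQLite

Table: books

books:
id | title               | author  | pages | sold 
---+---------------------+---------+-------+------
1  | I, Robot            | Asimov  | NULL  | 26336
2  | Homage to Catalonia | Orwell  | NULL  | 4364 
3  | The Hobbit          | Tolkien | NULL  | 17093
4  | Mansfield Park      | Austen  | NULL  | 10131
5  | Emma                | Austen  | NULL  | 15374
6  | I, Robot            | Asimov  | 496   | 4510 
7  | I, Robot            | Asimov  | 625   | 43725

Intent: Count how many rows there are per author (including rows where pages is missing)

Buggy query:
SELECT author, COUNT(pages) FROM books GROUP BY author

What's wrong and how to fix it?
Bug: COUNT(column) counts non-NULL values only; rows with NULL pages aren't counted

Fix: Replace COUNT(pages) with COUNT(*)

Corrected query:
SELECT author, COUNT(*) FROM books GROUP BY author

Result:
author  | COUNT(*)
--------+---------
Asimov  | 3       
Austen  | 2       
Orwell  | 1       
Tolkien | 1       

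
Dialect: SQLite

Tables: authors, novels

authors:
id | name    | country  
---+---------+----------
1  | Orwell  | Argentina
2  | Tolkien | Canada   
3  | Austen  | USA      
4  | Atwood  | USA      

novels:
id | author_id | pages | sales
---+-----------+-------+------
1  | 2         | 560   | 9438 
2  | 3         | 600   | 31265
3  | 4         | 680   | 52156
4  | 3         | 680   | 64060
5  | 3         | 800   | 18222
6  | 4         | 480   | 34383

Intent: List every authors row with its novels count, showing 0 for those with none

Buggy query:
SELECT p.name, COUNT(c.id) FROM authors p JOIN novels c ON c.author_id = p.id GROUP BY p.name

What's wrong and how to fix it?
Bug: An inner join excludes parents with zero children

Fix: Switch to LEFT JOIN to retain unmatched parent rows

Corrected query:
SELECT p.name, COUNT(c.id) FROM authors p LEFT JOIN novels c ON c.author_id = p.id GROUP BY p.name

Result:
name    | COUNT(c.id)
--------+------------
Atwood  | 2          
Austen  | 3          
Orwell  | 0          
Tolkien | 1          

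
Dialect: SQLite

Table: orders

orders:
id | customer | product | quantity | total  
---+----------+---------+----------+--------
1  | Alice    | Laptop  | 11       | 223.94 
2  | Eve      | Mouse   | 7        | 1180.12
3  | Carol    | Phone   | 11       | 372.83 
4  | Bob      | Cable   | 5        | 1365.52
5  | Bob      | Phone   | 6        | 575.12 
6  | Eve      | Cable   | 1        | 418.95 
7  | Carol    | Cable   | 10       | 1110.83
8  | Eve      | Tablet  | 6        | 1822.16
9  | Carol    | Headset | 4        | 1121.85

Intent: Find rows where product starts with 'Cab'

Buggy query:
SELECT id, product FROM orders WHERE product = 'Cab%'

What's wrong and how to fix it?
Bug: '=' compares the literal string including the % character; pattern matching needs LIKE

Fix: Use LIKE for wildcard pattern matching

Corrected query:
SELECT id, product FROM orders WHERE product LIKE 'Cab%'

Result:
id | product
---+--------
4  | Cable  
6  | Cable  
7  | Cable  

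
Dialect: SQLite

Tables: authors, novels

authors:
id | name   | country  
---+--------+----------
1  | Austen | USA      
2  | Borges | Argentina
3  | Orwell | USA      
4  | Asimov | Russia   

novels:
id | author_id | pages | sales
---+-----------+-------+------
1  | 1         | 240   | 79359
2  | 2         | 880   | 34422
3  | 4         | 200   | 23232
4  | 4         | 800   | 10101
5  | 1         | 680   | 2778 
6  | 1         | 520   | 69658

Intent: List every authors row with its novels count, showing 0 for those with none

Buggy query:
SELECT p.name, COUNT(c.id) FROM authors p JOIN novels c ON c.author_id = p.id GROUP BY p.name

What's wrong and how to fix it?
Bug: INNER JOIN drops authors rows that have no matching novels rows

Fix: Use LEFT JOIN so parents without children still appear (COUNT(c.id) gives 0)

Corrected query:
SELECT p.name, COUNT(c.id) FROM authors p LEFT JOIN novels c ON c.author_id = p.id GROUP BY p.name

Result:
name   | COUNT(c.id)
-------+------------
Asimov | 2          
Austen | 3          
Borges | 1          
Orwell | 0          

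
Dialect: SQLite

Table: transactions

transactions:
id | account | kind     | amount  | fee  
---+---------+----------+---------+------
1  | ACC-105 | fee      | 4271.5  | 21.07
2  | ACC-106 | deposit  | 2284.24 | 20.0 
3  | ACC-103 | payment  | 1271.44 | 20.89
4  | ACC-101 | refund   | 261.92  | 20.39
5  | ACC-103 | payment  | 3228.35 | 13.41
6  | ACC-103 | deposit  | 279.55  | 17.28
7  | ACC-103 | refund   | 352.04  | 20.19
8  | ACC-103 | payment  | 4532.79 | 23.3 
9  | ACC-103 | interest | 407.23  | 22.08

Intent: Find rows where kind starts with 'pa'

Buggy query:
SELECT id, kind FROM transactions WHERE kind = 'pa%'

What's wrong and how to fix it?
Bug: Wildcards only work with LIKE; '=' treats '%' as a literal character

Fix: Use LIKE for wildcard pattern matching

Corrected query:
SELECT id, kind FROM transactions WHERE kind LIKE 'pa%'

Result:
id | kind   
---+--------
3  | payment
5  | payment
8  | payment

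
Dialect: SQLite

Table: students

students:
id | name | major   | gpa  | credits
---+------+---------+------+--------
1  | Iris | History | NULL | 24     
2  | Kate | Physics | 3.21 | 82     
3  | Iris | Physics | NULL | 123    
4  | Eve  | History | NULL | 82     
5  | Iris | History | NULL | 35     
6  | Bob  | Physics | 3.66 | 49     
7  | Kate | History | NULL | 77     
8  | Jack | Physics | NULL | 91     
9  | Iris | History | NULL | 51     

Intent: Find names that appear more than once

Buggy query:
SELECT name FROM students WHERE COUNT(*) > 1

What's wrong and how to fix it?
Bug: WHERE can't reference COUNT(*); aggregates are computed after WHERE

Fix: Group first, then use HAVING for the count condition

Corrected query:
SELECT name FROM students GROUP BY name HAVING COUNT(*) > 1

Result:
name
----
Iris
Kate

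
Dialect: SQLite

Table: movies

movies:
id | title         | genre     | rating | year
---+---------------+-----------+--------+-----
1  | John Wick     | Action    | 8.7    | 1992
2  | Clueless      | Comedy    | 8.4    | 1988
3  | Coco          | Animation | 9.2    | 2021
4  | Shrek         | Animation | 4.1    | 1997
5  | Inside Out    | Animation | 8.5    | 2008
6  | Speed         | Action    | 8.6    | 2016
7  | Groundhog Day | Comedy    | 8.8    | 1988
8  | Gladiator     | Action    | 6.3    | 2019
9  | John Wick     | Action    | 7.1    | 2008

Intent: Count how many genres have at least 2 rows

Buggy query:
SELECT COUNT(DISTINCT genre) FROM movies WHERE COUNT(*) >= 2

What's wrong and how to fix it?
Bug: COUNT(*) cannot appear in WHERE; the per-group count doesn't exist yet

Fix: Use a subquery that GROUPs and filters with HAVING, then count its rows

Corrected query:
SELECT COUNT(*) FROM (SELECT genre FROM movies GROUP BY genre HAVING COUNT(*) >= 2)

Result:
COUNT(*)
--------
3       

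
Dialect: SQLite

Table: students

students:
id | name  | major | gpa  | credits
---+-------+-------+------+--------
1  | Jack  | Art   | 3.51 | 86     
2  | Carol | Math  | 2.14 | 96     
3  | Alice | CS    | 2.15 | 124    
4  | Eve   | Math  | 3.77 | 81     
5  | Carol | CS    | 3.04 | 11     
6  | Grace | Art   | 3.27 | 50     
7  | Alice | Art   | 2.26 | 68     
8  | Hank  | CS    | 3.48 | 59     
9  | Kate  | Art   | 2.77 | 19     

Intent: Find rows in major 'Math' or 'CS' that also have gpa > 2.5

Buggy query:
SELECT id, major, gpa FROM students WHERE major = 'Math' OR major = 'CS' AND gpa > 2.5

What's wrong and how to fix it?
Bug: AND binds tighter than OR, so this parses as major = 'Math' OR (major = 'CS' AND gpa > 2.5)

Fix: Add parentheses around the OR so the AND applies to both alternatives

Corrected query:
SELECT id, major, gpa FROM students WHERE (major = 'Math' OR major = 'CS') AND gpa > 2.5

Result:
id | major | gpa 
---+-------+-----
4  | Math  | 3.77
5  | CS    | 3.04
8  | CS    | 3.48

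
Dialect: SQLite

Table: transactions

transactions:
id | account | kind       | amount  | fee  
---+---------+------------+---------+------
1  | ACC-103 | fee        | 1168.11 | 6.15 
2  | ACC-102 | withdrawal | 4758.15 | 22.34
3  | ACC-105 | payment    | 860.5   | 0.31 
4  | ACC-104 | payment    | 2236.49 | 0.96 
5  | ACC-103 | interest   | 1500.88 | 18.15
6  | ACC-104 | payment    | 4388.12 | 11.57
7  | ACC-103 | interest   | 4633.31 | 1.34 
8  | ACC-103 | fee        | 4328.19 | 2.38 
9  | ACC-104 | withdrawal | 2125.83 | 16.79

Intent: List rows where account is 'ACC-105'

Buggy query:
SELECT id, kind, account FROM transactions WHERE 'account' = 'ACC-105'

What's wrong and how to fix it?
Bug: Single quotes denote string literals in SQL; the column name is being compared as a constant string

Fix: Reference the column as account without single quotes

Corrected query:
SELECT id, kind, account FROM transactions WHERE account = 'ACC-105'

Result:
id | kind    | account
---+---------+--------
3  | payment | ACC-105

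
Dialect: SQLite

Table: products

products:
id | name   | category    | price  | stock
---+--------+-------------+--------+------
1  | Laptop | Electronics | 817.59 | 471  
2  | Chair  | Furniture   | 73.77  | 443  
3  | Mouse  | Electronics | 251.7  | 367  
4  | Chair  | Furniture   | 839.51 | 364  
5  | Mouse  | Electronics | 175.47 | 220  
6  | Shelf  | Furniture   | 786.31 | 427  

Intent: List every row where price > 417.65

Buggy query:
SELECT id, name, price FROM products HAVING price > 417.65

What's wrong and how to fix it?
Bug: HAVING filters the output of aggregation, but this query has no GROUP BY and no aggregate functions, so SQLite rejects it (HAVING clause on a non-aggregate query); the condition here is per row

Fix: Replace HAVING with WHERE since the condition applies to individual rows

Corrected query:
SELECT id, name, price FROM products WHERE price > 417.65

Result:
id | name   | price 
---+--------+-------
1  | Laptop | 817.59
4  | Chair  | 839.51
6  | Shelf  | 786.31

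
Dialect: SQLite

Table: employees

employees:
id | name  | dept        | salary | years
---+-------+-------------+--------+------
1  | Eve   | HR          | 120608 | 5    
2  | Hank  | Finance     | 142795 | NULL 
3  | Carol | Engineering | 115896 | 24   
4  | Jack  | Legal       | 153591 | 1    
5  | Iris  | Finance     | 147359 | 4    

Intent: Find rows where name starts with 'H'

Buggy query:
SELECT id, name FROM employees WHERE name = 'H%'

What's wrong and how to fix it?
Bug: Wildcards only work with LIKE; '=' treats '%' as a literal character

Fix: Replace '=' with LIKE so 'H%' is treated as a pattern

Corrected query:
SELECT id, name FROM employees WHERE name LIKE 'H%'

Result:
id | name
---+-----
2  | Hank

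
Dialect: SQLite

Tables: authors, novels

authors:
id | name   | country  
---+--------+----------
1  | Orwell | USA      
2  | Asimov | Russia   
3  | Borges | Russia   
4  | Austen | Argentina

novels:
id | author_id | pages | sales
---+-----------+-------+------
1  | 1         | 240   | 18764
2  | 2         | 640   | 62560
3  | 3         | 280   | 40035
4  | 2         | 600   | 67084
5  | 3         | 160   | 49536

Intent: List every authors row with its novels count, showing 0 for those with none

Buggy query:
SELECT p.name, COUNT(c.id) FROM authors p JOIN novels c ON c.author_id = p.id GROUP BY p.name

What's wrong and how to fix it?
Bug: INNER JOIN drops authors rows that have no matching novels rows

Fix: Switch to LEFT JOIN to retain unmatched parent rows

Corrected query:
SELECT p.name, COUNT(c.id) FROM authors p LEFT JOIN novels c ON c.author_id = p.id GROUP BY p.name

Result:
name   | COUNT(c.id)
-------+------------
Asimov | 2          
Austen | 0          
Borges | 2          
Orwell | 1          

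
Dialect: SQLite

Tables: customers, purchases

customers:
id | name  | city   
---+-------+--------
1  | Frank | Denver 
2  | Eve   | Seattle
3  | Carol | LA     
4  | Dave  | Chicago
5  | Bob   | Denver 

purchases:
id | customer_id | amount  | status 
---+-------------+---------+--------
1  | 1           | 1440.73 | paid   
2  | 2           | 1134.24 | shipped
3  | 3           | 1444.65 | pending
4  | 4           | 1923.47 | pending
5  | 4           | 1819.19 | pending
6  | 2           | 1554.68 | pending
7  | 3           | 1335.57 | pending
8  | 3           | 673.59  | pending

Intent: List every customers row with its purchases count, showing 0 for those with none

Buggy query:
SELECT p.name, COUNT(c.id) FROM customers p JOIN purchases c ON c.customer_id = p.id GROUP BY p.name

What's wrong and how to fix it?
Bug: An inner join excludes parents with zero children

Fix: Switch to LEFT JOIN to retain unmatched parent rows

Corrected query:
SELECT p.name, COUNT(c.id) FROM customers p LEFT JOIN purchases c ON c.customer_id = p.id GROUP BY p.name

Result:
name  | COUNT(c.id)
------+------------
Bob   | 0          
Carol | 3          
Dave  | 2          
Eve   | 2          
Frank | 1          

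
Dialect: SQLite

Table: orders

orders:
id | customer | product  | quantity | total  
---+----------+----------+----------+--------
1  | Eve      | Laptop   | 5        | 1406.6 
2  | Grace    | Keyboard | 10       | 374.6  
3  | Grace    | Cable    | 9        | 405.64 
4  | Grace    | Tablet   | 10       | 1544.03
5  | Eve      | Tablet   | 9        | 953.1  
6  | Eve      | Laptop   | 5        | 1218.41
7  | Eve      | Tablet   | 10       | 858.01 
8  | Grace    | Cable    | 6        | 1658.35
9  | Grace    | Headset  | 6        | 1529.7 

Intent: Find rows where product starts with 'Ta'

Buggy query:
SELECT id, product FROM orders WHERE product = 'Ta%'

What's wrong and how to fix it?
Bug: Wildcards only work with LIKE; '=' treats '%' as a literal character

Fix: Replace '=' with LIKE so 'Ta%' is treated as a pattern

Corrected query:
SELECT id, product FROM orders WHERE product LIKE 'Ta%'

Result:
id | product
---+--------
4  | Tablet 
5  | Tablet 
7  | Tablet 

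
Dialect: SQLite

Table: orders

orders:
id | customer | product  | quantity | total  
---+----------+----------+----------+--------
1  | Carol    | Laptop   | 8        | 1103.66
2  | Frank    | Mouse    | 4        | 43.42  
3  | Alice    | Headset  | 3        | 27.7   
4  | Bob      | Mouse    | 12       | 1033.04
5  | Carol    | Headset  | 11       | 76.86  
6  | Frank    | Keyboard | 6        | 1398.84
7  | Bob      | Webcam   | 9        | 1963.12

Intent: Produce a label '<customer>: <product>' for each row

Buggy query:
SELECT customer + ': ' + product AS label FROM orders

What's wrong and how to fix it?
Bug: '+' is numeric addition; on text columns SQLite converts them to 0 instead of concatenating

Fix: Use the || operator for string concatenation

Corrected query:
SELECT customer || ': ' || product AS label FROM orders

Result:
label          
---------------
Carol: Laptop  
Frank: Mouse   
Alice: Headset 
Bob: Mouse     
Carol: Headset 
Frank: Keyboard
Bob: Webcam    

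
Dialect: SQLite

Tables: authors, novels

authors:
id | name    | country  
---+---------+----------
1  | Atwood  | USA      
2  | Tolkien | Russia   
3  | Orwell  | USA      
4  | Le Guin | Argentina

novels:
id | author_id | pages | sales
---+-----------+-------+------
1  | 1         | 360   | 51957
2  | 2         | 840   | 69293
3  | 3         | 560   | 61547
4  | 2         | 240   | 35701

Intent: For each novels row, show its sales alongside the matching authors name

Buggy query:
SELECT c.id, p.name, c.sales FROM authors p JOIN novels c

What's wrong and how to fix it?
Bug: Missing join condition: each novels row is matched to all authors rows instead of just its own

Fix: Specify the join condition linking the foreign key to the parent id

Corrected query:
SELECT c.id, p.name, c.sales FROM authors p JOIN novels c ON c.author_id = p.id

Result:
id | name    | sales
---+---------+------
1  | Atwood  | 51957
2  | Tolkien | 69293
3  | Orwell  | 61547
4  | Tolkien | 35701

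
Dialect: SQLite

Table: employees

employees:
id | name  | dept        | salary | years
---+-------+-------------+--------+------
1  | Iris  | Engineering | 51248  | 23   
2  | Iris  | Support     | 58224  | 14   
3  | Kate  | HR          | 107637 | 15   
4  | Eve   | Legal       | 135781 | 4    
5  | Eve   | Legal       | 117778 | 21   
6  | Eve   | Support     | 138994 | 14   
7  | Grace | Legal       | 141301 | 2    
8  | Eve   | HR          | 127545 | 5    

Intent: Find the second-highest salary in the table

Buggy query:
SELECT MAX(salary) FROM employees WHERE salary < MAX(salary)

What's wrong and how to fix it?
Bug: The inner MAX is an aggregate inside WHERE, which is not allowed

Fix: Compute the overall MAX in a subquery, then take MAX of rows below it

Corrected query:
SELECT MAX(salary) FROM employees WHERE salary < (SELECT MAX(salary) FROM employees)

Result:
MAX(salary)
-----------
138994     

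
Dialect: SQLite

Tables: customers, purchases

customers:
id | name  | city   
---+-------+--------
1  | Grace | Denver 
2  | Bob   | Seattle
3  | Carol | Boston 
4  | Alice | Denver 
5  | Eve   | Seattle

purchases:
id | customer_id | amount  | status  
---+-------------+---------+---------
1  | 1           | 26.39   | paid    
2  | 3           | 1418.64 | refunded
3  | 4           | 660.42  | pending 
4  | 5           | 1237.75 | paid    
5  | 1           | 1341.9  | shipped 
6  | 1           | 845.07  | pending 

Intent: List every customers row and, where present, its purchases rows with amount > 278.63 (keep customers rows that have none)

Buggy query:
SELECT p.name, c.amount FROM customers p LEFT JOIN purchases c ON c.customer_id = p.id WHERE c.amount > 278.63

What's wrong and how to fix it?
Bug: Filtering c.amount in WHERE discards the NULL rows produced by LEFT JOIN, turning it into an inner join

Fix: Put 'c.amount > 278.63' in the JOIN's ON clause instead of WHERE

Corrected query:
SELECT p.name, c.amount FROM customers p LEFT JOIN purchases c ON c.customer_id = p.id AND c.amount > 278.63

Result:
name  | amount 
------+--------
Grace | 845.07 
Grace | 1341.9 
Bob   | NULL   
Carol | 1418.64
Alice | 660.42 
Eve   | 1237.75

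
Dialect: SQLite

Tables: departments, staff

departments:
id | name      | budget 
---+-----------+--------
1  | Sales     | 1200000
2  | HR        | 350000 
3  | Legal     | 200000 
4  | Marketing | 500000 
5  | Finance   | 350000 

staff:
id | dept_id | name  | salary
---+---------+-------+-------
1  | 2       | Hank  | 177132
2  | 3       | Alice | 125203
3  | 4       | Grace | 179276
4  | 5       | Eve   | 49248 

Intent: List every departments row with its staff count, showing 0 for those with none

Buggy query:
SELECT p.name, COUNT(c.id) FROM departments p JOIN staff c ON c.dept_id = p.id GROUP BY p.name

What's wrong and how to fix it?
Bug: INNER JOIN drops departments rows that have no matching staff rows

Fix: Switch to LEFT JOIN to retain unmatched parent rows

Corrected query:
SELECT p.name, COUNT(c.id) FROM departments p LEFT JOIN staff c ON c.dept_id = p.id GROUP BY p.name

Result:
name      | COUNT(c.id)
----------+------------
Finance   | 1          
HR        | 1          
Legal     | 1          
Marketing | 1          
Sales     | 0          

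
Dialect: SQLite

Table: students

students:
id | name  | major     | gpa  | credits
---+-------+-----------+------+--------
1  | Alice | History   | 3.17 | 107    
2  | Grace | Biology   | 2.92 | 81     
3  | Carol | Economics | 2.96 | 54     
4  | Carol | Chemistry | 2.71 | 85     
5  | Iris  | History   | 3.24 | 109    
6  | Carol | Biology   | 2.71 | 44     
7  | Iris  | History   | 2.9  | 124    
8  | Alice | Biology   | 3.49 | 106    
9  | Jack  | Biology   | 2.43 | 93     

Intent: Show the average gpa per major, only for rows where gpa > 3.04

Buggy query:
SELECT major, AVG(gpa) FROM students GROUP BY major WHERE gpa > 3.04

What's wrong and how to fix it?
Bug: WHERE cannot follow GROUP BY

Fix: Move the WHERE clause before GROUP BY

Corrected query:
SELECT major, AVG(gpa) FROM students WHERE gpa > 3.04 GROUP BY major

Result:
major   | AVG(gpa)
--------+---------
Biology | 3.49    
History | 3.205   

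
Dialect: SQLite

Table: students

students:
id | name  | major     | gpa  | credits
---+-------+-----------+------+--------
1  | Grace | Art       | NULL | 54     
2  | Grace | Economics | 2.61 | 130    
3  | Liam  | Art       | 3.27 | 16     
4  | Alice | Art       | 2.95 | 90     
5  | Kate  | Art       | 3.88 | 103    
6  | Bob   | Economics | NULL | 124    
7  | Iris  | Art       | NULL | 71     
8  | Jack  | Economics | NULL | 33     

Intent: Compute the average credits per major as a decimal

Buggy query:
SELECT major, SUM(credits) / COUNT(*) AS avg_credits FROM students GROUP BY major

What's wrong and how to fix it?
Bug: Both operands are integers, so '/' performs integer division and truncates

Fix: Cast one side to REAL so the division keeps the fractional part

Corrected query:
SELECT major, SUM(credits) * 1.0 / COUNT(*) AS avg_credits FROM students GROUP BY major

Result:
major     | avg_credits
----------+------------
Art       | 66.8       
Economics | 95.666667  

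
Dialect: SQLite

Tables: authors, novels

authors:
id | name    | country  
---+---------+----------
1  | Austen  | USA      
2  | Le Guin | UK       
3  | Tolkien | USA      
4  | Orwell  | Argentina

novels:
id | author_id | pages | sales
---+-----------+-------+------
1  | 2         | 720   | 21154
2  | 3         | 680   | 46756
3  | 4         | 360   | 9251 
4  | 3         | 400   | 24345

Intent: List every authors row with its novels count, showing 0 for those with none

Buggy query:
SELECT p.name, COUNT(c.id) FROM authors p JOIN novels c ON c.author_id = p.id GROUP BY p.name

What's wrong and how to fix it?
Bug: INNER JOIN drops authors rows that have no matching novels rows

Fix: Use LEFT JOIN so parents without children still appear (COUNT(c.id) gives 0)

Corrected query:
SELECT p.name, COUNT(c.id) FROM authors p LEFT JOIN novels c ON c.author_id = p.id GROUP BY p.name

Result:
name    | COUNT(c.id)
--------+------------
Austen  | 0          
Le Guin | 1          
Orwell  | 1          
Tolkien | 2          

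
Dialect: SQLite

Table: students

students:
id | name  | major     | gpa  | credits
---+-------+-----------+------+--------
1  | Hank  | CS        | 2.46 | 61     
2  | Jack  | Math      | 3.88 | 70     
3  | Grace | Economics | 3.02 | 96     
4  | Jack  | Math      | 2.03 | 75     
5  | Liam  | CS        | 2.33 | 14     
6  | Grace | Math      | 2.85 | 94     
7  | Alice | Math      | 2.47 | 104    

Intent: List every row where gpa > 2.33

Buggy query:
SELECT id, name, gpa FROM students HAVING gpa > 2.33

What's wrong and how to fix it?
Bug: This is a non-aggregate query (no GROUP BY, no aggregates), so in SQLite the HAVING clause is invalid here; a row-level condition belongs in WHERE

Fix: Use WHERE for row-level filtering

Corrected query:
SELECT id, name, gpa FROM students WHERE gpa > 2.33

Result:
id | name  | gpa 
---+-------+-----
1  | Hank  | 2.46
2  | Jack  | 3.88
3  | Grace | 3.02
6  | Grace | 2.85
7  | Alice | 2.47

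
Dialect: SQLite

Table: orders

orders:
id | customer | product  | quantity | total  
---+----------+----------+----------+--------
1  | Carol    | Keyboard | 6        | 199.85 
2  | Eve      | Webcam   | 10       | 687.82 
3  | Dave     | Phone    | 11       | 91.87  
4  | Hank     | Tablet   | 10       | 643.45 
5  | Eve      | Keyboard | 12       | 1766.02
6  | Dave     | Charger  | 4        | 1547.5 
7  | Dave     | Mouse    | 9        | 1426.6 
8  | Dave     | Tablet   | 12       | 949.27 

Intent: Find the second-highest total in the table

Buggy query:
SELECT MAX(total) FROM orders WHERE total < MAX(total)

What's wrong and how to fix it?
Bug: MAX(total) on the right of the comparison is an aggregate-in-WHERE error

Fix: Compute the overall MAX in a subquery, then take MAX of rows below it

Corrected query:
SELECT MAX(total) FROM orders WHERE total < (SELECT MAX(total) FROM orders)

Result:
MAX(total)
----------
1547.5    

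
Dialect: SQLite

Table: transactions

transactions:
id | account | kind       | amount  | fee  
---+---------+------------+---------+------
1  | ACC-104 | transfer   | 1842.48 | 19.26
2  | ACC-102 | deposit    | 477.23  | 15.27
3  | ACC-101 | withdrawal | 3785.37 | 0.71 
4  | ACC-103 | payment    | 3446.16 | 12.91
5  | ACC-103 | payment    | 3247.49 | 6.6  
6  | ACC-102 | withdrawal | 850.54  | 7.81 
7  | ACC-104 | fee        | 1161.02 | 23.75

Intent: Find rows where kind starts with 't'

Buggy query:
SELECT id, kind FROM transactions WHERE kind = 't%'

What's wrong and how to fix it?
Bug: Wildcards only work with LIKE; '=' treats '%' as a literal character

Fix: Use LIKE for wildcard pattern matching

Corrected query:
SELECT id, kind FROM transactions WHERE kind LIKE 't%'

Result:
id | kind    
---+---------
1  | transfer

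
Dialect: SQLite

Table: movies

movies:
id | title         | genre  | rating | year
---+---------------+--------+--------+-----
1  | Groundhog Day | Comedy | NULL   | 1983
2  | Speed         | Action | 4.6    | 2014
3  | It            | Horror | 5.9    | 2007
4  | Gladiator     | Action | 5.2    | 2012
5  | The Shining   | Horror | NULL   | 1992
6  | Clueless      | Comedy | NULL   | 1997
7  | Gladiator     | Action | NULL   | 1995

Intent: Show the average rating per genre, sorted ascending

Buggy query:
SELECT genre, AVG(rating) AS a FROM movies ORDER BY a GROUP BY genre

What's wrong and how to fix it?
Bug: GROUP BY must precede ORDER BY

Fix: Reorder: SELECT … FROM … GROUP BY … ORDER BY …

Corrected query:
SELECT genre, AVG(rating) AS a FROM movies GROUP BY genre ORDER BY a

Result:
genre  | a   
-------+-----
Comedy | NULL
Action | 4.9 
Horror | 5.9 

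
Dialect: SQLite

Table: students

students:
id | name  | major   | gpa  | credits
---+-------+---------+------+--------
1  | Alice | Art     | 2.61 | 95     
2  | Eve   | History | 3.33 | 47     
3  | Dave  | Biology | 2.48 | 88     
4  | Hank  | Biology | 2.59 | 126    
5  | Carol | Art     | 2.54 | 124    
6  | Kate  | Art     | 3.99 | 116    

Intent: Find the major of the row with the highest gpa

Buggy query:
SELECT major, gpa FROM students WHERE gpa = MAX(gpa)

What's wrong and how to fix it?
Bug: WHERE is evaluated per row; an aggregate over the whole table isn't defined there

Fix: Wrap MAX in a scalar subquery so WHERE compares against a single value

Corrected query:
SELECT major, gpa FROM students WHERE gpa = (SELECT MAX(gpa) FROM students)

Result:
major | gpa 
------+-----
Art   | 3.99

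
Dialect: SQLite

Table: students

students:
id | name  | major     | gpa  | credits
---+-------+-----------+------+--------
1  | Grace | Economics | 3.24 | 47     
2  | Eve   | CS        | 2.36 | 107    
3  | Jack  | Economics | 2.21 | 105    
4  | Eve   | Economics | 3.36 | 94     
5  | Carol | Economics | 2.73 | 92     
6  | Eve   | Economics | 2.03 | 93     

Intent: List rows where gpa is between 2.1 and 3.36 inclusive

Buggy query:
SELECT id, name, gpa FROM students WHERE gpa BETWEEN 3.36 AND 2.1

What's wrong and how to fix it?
Bug: BETWEEN expects the lower bound first; with 3.36 AND 2.1 the range is empty

Fix: Write BETWEEN 2.1 AND 3.36

Corrected query:
SELECT id, name, gpa FROM students WHERE gpa BETWEEN 2.1 AND 3.36

Result:
id | name  | gpa 
---+-------+-----
1  | Grace | 3.24
2  | Eve   | 2.36
3  | Jack  | 2.21
4  | Eve   | 3.36
5  | Carol | 2.73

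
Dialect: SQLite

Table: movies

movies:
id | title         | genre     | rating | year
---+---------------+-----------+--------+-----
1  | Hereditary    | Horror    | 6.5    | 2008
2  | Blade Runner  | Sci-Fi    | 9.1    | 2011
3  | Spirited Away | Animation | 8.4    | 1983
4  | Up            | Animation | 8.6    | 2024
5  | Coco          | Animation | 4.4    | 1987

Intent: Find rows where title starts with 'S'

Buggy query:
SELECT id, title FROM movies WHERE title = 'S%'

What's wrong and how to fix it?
Bug: '=' compares the literal string including the % character; pattern matching needs LIKE

Fix: Use LIKE for wildcard pattern matching

Corrected query:
SELECT id, title FROM movies WHERE title LIKE 'S%'

Result:
id | title        
---+--------------
3  | Spirited Away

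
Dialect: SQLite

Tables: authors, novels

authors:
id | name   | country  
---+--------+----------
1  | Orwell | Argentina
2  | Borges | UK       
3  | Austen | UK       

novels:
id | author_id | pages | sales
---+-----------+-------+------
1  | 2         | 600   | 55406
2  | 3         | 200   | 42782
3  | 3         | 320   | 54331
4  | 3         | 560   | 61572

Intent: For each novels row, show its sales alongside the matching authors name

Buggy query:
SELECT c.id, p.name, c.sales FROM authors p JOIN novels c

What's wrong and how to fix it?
Bug: Missing join condition: each novels row is matched to all authors rows instead of just its own

Fix: Add ON c.author_id = p.id to the JOIN

Corrected query:
SELECT c.id, p.name, c.sales FROM authors p JOIN novels c ON c.author_id = p.id

Result:
id | name   | sales
---+--------+------
1  | Borges | 55406
2  | Austen | 42782
3  | Austen | 54331
4  | Austen | 61572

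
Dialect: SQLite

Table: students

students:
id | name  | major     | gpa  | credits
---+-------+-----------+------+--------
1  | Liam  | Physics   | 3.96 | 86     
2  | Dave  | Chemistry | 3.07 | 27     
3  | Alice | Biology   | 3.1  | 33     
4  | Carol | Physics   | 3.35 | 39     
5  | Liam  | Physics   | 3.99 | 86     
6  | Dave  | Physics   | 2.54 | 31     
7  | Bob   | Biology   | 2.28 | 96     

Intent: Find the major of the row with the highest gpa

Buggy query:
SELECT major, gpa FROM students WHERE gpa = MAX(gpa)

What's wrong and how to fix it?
Bug: MAX(gpa) is an aggregate and cannot be used directly in WHERE

Fix: Wrap MAX in a scalar subquery so WHERE compares against a single value

Corrected query:
SELECT major, gpa FROM students WHERE gpa = (SELECT MAX(gpa) FROM students)

Result:
major   | gpa 
--------+-----
Physics | 3.99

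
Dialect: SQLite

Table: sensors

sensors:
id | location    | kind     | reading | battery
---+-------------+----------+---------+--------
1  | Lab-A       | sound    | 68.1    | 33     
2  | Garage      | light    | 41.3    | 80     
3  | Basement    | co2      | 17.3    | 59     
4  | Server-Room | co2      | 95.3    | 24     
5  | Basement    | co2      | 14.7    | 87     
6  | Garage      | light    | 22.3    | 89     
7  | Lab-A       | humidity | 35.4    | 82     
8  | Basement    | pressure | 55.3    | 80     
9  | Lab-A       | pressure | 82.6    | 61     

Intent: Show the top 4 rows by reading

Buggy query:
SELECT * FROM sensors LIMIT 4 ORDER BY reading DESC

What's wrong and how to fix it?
Bug: LIMIT must come after ORDER BY

Fix: Swap the clauses: ORDER BY first, then LIMIT

Corrected query:
SELECT * FROM sensors ORDER BY reading DESC LIMIT 4

Result:
id | location    | kind     | reading | battery
---+-------------+----------+---------+--------
4  | Server-Room | co2      | 95.3    | 24     
9  | Lab-A       | pressure | 82.6    | 61     
1  | Lab-A       | sound    | 68.1    | 33     
8  | Basement    | pressure | 55.3    | 80     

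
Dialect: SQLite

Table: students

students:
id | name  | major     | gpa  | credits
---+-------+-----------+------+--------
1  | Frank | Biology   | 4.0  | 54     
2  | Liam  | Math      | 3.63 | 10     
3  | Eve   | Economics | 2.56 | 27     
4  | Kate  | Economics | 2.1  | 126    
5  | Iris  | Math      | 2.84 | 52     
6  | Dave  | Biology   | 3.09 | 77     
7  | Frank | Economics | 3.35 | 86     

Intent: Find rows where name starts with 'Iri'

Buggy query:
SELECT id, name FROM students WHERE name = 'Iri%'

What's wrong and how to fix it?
Bug: Wildcards only work with LIKE; '=' treats '%' as a literal character

Fix: Use LIKE for wildcard pattern matching

Corrected query:
SELECT id, name FROM students WHERE name LIKE 'Iri%'

Result:
id | name
---+-----
5  | Iris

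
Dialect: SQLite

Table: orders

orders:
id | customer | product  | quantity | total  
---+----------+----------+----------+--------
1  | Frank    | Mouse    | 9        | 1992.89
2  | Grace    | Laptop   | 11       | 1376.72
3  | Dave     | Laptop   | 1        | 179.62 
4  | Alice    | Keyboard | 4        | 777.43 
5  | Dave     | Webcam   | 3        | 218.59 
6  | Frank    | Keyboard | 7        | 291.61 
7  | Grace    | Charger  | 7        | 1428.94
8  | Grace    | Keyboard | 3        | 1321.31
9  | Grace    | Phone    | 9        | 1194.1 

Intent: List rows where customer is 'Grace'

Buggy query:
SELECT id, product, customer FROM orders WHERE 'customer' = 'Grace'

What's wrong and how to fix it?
Bug: Single quotes denote string literals in SQL; the column name is being compared as a constant string

Fix: Remove the quotes around the column name (or use double quotes for an identifier)

Corrected query:
SELECT id, product, customer FROM orders WHERE customer = 'Grace'

Result:
id | product  | customer
---+----------+---------
2  | Laptop   | Grace   
7  | Charger  | Grace   
8  | Keyboard | Grace   
9  | Phone    | Grace   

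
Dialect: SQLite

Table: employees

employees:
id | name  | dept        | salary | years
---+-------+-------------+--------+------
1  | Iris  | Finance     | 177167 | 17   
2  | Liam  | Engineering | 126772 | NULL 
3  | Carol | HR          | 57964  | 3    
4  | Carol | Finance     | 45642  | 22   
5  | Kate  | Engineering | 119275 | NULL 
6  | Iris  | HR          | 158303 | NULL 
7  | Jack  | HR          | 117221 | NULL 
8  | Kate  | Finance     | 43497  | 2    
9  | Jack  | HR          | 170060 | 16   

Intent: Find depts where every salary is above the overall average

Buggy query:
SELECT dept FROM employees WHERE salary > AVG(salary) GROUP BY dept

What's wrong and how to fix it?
Bug: AVG() is an aggregate; it can't sit directly in WHERE

Fix: Use a subquery for AVG and a HAVING MIN(...) filter so the condition holds for every row in the group

Corrected query:
SELECT dept FROM employees GROUP BY dept HAVING MIN(salary) > (SELECT AVG(salary) FROM employees)

Result:
dept       
-----------
Engineering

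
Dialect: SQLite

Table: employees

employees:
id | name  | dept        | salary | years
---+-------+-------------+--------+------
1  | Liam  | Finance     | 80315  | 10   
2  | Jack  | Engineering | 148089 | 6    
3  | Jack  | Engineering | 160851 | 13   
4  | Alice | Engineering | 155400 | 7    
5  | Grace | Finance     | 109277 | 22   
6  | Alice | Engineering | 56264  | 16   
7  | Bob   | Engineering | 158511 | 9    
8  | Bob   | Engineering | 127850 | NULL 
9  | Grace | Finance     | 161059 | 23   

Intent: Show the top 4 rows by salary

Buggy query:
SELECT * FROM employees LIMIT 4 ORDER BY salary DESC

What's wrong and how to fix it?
Bug: LIMIT must come after ORDER BY

Fix: Swap the clauses: ORDER BY first, then LIMIT

Corrected query:
SELECT * FROM employees ORDER BY salary DESC LIMIT 4

Result:
id | name  | dept        | salary | years
---+-------+-------------+--------+------
9  | Grace | Finance     | 161059 | 23   
3  | Jack  | Engineering | 160851 | 13   
7  | Bob   | Engineering | 158511 | 9    
4  | Alice | Engineering | 155400 | 7    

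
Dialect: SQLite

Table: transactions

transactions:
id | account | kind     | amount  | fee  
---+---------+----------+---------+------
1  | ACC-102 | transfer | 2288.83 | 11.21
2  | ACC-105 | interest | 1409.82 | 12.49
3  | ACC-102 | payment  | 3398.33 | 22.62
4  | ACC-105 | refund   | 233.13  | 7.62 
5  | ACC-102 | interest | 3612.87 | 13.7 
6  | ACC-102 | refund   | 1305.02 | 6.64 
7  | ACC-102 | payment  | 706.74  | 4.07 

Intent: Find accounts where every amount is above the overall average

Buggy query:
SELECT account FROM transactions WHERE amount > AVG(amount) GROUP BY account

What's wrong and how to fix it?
Bug: WHERE evaluates per row before aggregation, so AVG() is unavailable

Fix: Use a subquery for AVG and a HAVING MIN(...) filter so the condition holds for every row in the group

Corrected query:
SELECT account FROM transactions GROUP BY account HAVING MIN(amount) > (SELECT AVG(amount) FROM transactions)

Result:
(no rows)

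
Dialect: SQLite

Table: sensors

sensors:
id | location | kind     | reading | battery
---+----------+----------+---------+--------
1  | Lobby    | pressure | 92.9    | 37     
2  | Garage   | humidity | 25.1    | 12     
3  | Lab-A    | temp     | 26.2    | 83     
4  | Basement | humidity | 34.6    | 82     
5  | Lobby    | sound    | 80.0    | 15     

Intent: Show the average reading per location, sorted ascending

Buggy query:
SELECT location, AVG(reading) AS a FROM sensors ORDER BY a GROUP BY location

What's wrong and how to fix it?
Bug: GROUP BY must precede ORDER BY

Fix: Reorder: SELECT … FROM … GROUP BY … ORDER BY …

Corrected query:
SELECT location, AVG(reading) AS a FROM sensors GROUP BY location ORDER BY a

Result:
location | a    
---------+------
Garage   | 25.1 
Lab-A    | 26.2 
Basement | 34.6 
Lobby    | 86.45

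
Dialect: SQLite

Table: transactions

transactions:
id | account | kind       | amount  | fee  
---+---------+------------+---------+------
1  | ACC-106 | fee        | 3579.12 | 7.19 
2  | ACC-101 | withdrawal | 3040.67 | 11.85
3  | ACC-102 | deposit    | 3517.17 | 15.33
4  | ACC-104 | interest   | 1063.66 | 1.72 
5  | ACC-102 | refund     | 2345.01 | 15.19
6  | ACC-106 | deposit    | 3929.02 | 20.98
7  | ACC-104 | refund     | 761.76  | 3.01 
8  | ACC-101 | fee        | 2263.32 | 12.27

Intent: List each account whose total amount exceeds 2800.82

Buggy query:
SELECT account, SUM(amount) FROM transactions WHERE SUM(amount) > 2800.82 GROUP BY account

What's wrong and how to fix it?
Bug: WHERE runs before GROUP BY, so aggregates aren't available there

Fix: Move the aggregate condition to a HAVING clause

Corrected query:
SELECT account, SUM(amount) FROM transactions GROUP BY account HAVING SUM(amount) > 2800.82

Result:
account | SUM(amount)
--------+------------
ACC-101 | 5303.99    
ACC-102 | 5862.18    
ACC-106 | 7508.14    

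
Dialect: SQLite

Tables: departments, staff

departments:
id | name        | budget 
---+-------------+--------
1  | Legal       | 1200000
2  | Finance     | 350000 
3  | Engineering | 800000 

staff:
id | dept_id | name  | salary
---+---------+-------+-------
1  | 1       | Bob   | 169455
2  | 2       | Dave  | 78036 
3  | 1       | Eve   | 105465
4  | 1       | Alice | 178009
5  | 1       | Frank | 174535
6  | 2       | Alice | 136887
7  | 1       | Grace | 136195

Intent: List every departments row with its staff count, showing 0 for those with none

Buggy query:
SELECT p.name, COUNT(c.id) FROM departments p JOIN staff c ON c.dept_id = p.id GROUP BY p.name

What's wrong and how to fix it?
Bug: INNER JOIN drops departments rows that have no matching staff rows

Fix: Switch to LEFT JOIN to retain unmatched parent rows

Corrected query:
SELECT p.name, COUNT(c.id) FROM departments p LEFT JOIN staff c ON c.dept_id = p.id GROUP BY p.name

Result:
name        | COUNT(c.id)
------------+------------
Engineering | 0          
Finance     | 2          
Legal       | 5          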